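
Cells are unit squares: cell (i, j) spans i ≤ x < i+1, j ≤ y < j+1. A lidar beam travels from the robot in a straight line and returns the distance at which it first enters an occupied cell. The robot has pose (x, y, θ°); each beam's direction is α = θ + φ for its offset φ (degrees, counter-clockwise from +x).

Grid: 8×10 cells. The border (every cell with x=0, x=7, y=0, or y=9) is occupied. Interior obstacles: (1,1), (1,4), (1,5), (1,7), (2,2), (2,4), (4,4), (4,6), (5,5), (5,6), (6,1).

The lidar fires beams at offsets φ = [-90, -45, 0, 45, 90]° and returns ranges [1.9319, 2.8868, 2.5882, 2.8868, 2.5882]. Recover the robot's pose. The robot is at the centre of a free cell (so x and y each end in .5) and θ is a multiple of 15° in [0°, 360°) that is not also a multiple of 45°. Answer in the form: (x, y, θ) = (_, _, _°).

(x, y, θ) = (4.5, 3.5, 285°)

Candidates: 37 free-cell centres × 16 headings = 592 poses. Raycast each; keep the one whose scan matches to 4 dp.
  (5.5, 3.5, 150°): beam 1 = 3.0000 ≠ 1.9319 ✗
  (3.5, 7.5, 240°): beam 1 = 2.8868 ≠ 1.9319 ✗
  (6.5, 7.5, 345°): beam 2 = 1.0000 ≠ 2.8868 ✗
  (6.5, 2.5, 300°): beam 1 = 3.0000 ≠ 1.9319 ✗
  (3.5, 2.5, 165°): beam 2 = 1.7321 ≠ 2.8868 ✗
  …
  (4.5, 3.5, 285°): r_1=1.9319, r_2=2.8868, r_3=2.5882, r_4=2.8868, r_5=2.5882 — all match ✓
Unique over the lattice → pose = (4.5, 3.5, 285°).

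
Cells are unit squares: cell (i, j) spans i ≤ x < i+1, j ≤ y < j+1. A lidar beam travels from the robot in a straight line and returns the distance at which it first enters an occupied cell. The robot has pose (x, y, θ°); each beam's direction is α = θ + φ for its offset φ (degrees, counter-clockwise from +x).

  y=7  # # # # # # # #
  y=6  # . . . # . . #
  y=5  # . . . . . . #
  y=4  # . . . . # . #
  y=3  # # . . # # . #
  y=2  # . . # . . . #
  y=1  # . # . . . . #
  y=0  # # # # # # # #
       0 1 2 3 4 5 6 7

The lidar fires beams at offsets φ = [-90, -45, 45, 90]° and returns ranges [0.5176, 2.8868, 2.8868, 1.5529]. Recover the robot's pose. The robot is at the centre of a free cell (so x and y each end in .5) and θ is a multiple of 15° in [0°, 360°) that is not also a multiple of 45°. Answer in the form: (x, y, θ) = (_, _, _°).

Candidates: 29 free-cell centres × 16 headings = 464 poses. Raycast each; keep the one whose scan matches to 4 dp.
  (4.5, 5.5, 330°): beam 1 = 2.8868 ≠ 0.5176 ✗
  (5.5, 1.5, 75°): beam 1 = 1.5529 ≠ 0.5176 ✗
  (1.5, 2.5, 300°): beam 1 = 0.5774 ≠ 0.5176 ✗
  …
  (3.5, 3.5, 105°): r_1=0.5176, r_2=2.8868, r_3=2.8868, r_4=1.5529 — all match ✓
Only this pose fits every beam.

(x, y, θ) = (3.5, 3.5, 105°)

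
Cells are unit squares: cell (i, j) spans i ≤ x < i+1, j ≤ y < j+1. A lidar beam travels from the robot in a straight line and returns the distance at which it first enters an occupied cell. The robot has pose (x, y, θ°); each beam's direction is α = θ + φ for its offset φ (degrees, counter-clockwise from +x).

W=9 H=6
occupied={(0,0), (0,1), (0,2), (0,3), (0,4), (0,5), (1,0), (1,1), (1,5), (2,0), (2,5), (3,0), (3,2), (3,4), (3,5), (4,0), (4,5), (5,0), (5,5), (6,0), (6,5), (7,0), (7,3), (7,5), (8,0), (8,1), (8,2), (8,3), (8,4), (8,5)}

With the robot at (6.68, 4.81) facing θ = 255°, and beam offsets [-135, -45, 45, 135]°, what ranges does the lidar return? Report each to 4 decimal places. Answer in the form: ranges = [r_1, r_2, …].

ranges = [0.2194, 3.6200, 0.9353, 0.3800]

beam 1: φ=-135°, α=120°
  dir = (cos 120°, sin 120°) = (-0.5000, 0.8660); from cell (6,4)
  next x-line at t=1.3600, next y-line at t=0.2194; Δt_x=2.0000, Δt_y=1.1547
    y: enter (6,5) at t=0.2194 ← occupied
  → r_1 = 0.2194
beam 2: φ=-45°, α=210°
  dir = (cos 210°, sin 210°) = (-0.8660, -0.5000); from cell (6,4)
  next x-line at t=0.7852, next y-line at t=1.6200; Δt_x=1.1547, Δt_y=2.0000
    x: enter (5,4) at t=0.7852
    y: enter (5,3) at t=1.6200
    x: enter (4,3) at t=1.9399
    x: enter (3,3) at t=3.0946
    y: enter (3,2) at t=3.6200 ← occupied
  → r_2 = 3.6200
beam 3: φ=45°, α=300°
  dir = (cos 300°, sin 300°) = (0.5000, -0.8660); from cell (6,4)
  next x-line at t=0.6400, next y-line at t=0.9353; Δt_x=2.0000, Δt_y=1.1547
    x: enter (7,4) at t=0.6400
    y: enter (7,3) at t=0.9353 ← occupied
  → r_3 = 0.9353
beam 4: φ=135°, α=30°
  dir = (cos 30°, sin 30°) = (0.8660, 0.5000); from cell (6,4)
  next x-line at t=0.3695, next y-line at t=0.3800; Δt_x=1.1547, Δt_y=2.0000
    x: enter (7,4) at t=0.3695
    y: enter (7,5) at t=0.3800 ← occupied
  → r_4 = 0.3800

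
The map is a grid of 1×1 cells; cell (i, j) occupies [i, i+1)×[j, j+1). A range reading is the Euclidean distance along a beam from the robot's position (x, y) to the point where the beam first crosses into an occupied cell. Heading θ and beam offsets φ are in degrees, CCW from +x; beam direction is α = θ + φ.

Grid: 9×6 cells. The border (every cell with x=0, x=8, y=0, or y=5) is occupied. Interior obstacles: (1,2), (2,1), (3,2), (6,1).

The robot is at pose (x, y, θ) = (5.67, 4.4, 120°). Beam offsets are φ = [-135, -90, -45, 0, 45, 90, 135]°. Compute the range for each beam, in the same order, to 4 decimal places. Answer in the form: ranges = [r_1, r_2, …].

beam 1: φ=-135°, α=345°
  d=(0.9659,-0.2588)  start (5,4)  tX=0.3416 tY=1.5455  stride 1/|dx|=1.0353 1/|dy|=3.8637
    cross x-line → (6,4), t=0.3416
    cross x-line → (7,4), t=1.3769
    cross y-line → (7,3), t=1.5455
    cross x-line → (8,3), t=2.4122 (wall)
  → r_1 = 2.4122
beam 2: φ=-90°, α=30°
  d=(0.8660,0.5000)  start (5,4)  tX=0.3811 tY=1.2000  stride 1/|dx|=1.1547 1/|dy|=2.0000
    cross x-line → (6,4), t=0.3811
    cross y-line → (6,5), t=1.2000 (wall)
  → r_2 = 1.2000
beam 3: φ=-45°, α=75°
  d=(0.2588,0.9659)  start (5,4)  tX=1.2750 tY=0.6212  stride 1/|dx|=3.8637 1/|dy|=1.0353
    cross y-line → (5,5), t=0.6212 (wall)
  → r_3 = 0.6212
beam 4: φ=0°, α=120°
  d=(-0.5000,0.8660)  start (5,4)  tX=1.3400 tY=0.6928  stride 1/|dx|=2.0000 1/|dy|=1.1547
    cross y-line → (5,5), t=0.6928 (wall)
  → r_4 = 0.6928
beam 5: φ=45°, α=165°
  d=(-0.9659,0.2588)  start (5,4)  tX=0.6936 tY=2.3182  stride 1/|dx|=1.0353 1/|dy|=3.8637
    cross x-line → (4,4), t=0.6936
    cross x-line → (3,4), t=1.7289
    cross y-line → (3,5), t=2.3182 (wall)
  → r_5 = 2.3182
beam 6: φ=90°, α=210°
  d=(-0.8660,-0.5000)  start (5,4)  tX=0.7736 tY=0.8000  stride 1/|dx|=1.1547 1/|dy|=2.0000
    cross x-line → (4,4), t=0.7736
    cross y-line → (4,3), t=0.8000
    cross x-line → (3,3), t=1.9283
    cross y-line → (3,2), t=2.8000 (wall)
  → r_6 = 2.8000
beam 7: φ=135°, α=255°
  d=(-0.2588,-0.9659)  start (5,4)  tX=2.5887 tY=0.4141  stride 1/|dx|=3.8637 1/|dy|=1.0353
    cross y-line → (5,3), t=0.4141
    cross y-line → (5,2), t=1.4494
    cross y-line → (5,1), t=2.4847
    cross x-line → (4,1), t=2.5887
    cross y-line → (4,0), t=3.5199 (wall)
  → r_7 = 3.5199

ranges = [2.4122, 1.2000, 0.6212, 0.6928, 2.3182, 2.8000, 3.5199]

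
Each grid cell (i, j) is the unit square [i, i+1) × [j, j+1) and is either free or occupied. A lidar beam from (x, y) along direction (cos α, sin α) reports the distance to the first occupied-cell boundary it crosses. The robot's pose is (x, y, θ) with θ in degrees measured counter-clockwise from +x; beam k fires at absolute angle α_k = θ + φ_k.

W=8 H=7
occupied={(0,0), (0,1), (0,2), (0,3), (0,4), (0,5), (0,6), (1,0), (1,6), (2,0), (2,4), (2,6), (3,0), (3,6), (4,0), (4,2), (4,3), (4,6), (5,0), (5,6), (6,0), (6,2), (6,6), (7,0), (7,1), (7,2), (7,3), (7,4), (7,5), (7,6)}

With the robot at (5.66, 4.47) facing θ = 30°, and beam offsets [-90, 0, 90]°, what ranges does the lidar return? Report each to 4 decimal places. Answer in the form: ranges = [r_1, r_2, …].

ranges = [1.6974, 1.5473, 1.7667]

beam 1: φ=-90°, α=300°
  d=(0.5000,-0.8660)  start (5,4)  tX=0.6800 tY=0.5427  stride 1/|dx|=2.0000 1/|dy|=1.1547
    cross y-line → (5,3), t=0.5427
    cross x-line → (6,3), t=0.6800
    cross y-line → (6,2), t=1.6974 (wall)
  → r_1 = 1.6974
beam 2: φ=0°, α=30°
  d=(0.8660,0.5000)  start (5,4)  tX=0.3926 tY=1.0600  stride 1/|dx|=1.1547 1/|dy|=2.0000
    cross x-line → (6,4), t=0.3926
    cross y-line → (6,5), t=1.0600
    cross x-line → (7,5), t=1.5473 (wall)
  → r_2 = 1.5473
beam 3: φ=90°, α=120°
  d=(-0.5000,0.8660)  start (5,4)  tX=1.3200 tY=0.6120  stride 1/|dx|=2.0000 1/|dy|=1.1547
    cross y-line → (5,5), t=0.6120
    cross x-line → (4,5), t=1.3200
    cross y-line → (4,6), t=1.7667 (wall)
  → r_3 = 1.7667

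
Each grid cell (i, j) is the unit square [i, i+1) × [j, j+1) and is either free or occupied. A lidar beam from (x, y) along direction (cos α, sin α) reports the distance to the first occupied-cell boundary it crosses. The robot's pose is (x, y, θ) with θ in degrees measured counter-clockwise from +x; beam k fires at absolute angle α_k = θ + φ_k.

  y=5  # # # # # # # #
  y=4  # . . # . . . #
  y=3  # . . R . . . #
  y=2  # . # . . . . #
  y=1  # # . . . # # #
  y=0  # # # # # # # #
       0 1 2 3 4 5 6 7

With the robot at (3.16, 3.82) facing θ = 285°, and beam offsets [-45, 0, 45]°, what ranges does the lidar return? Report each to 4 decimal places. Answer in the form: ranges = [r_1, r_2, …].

ranges = [0.9469, 2.9195, 3.6400]

beam 1: φ=-45°, α=240°
  d=(-0.5000,-0.8660)  start (3,3)  tX=0.3200 tY=0.9469  stride 1/|dx|=2.0000 1/|dy|=1.1547
    cross x-line → (2,3), t=0.3200
    cross y-line → (2,2), t=0.9469 (wall)
  → r_1 = 0.9469
beam 2: φ=0°, α=285°
  d=(0.2588,-0.9659)  start (3,3)  tX=3.2455 tY=0.8489  stride 1/|dx|=3.8637 1/|dy|=1.0353
    cross y-line → (3,2), t=0.8489
    cross y-line → (3,1), t=1.8842
    cross y-line → (3,0), t=2.9195 (wall)
  → r_2 = 2.9195
beam 3: φ=45°, α=330°
  d=(0.8660,-0.5000)  start (3,3)  tX=0.9699 tY=1.6400  stride 1/|dx|=1.1547 1/|dy|=2.0000
    cross x-line → (4,3), t=0.9699
    cross y-line → (4,2), t=1.6400
    cross x-line → (5,2), t=2.1246
    cross x-line → (6,2), t=3.2793
    cross y-line → (6,1), t=3.6400 (wall)
  → r_3 = 3.6400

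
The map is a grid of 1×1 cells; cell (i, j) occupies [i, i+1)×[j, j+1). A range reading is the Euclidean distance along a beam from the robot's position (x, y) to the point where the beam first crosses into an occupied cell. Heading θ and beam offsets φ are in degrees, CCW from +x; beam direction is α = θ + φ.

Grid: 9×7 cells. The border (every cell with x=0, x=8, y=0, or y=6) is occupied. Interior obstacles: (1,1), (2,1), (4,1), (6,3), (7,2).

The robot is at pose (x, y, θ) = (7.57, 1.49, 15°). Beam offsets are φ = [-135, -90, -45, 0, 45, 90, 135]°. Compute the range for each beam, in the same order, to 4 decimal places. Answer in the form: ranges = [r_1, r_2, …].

ranges = [0.5658, 0.5073, 0.4965, 0.4452, 0.5889, 0.5280, 7.5864]

beam 1: φ=-135°, α=240°
  cosα=-0.5000 sinα=-0.8660 | (7,1) | tMaxX 1.1400 tMaxY 0.5658 | tΔX 2.0000 tΔY 1.1547
    t=0.5658 [y] (7,0) — stop
  → r_1 = 0.5658
beam 2: φ=-90°, α=285°
  cosα=0.2588 sinα=-0.9659 | (7,1) | tMaxX 1.6614 tMaxY 0.5073 | tΔX 3.8637 tΔY 1.0353
    t=0.5073 [y] (7,0) — stop
  → r_2 = 0.5073
beam 3: φ=-45°, α=330°
  cosα=0.8660 sinα=-0.5000 | (7,1) | tMaxX 0.4965 tMaxY 0.9800 | tΔX 1.1547 tΔY 2.0000
    t=0.4965 [x] (8,1) — stop
  → r_3 = 0.4965
beam 4: φ=0°, α=15°
  cosα=0.9659 sinα=0.2588 | (7,1) | tMaxX 0.4452 tMaxY 1.9705 | tΔX 1.0353 tΔY 3.8637
    t=0.4452 [x] (8,1) — stop
  → r_4 = 0.4452
beam 5: φ=45°, α=60°
  cosα=0.5000 sinα=0.8660 | (7,1) | tMaxX 0.8600 tMaxY 0.5889 | tΔX 2.0000 tΔY 1.1547
    t=0.5889 [y] (7,2) — stop
  → r_5 = 0.5889
beam 6: φ=90°, α=105°
  cosα=-0.2588 sinα=0.9659 | (7,1) | tMaxX 2.2023 tMaxY 0.5280 | tΔX 3.8637 tΔY 1.0353
    t=0.5280 [y] (7,2) — stop
  → r_6 = 0.5280
beam 7: φ=135°, α=150°
  cosα=-0.8660 sinα=0.5000 | (7,1) | tMaxX 0.6582 tMaxY 1.0200 | tΔX 1.1547 tΔY 2.0000
    t=0.6582 [x] (6,1)
    t=1.0200 [y] (6,2)
    t=1.8129 [x] (5,2)
    t=2.9676 [x] (4,2)
    t=3.0200 [y] (4,3)
    t=4.1223 [x] (3,3)
    t=5.0200 [y] (3,4)
    t=5.2770 [x] (2,4)
    t=6.4317 [x] (1,4)
    t=7.0200 [y] (1,5)
    t=7.5864 [x] (0,5) — stop
  → r_7 = 7.5864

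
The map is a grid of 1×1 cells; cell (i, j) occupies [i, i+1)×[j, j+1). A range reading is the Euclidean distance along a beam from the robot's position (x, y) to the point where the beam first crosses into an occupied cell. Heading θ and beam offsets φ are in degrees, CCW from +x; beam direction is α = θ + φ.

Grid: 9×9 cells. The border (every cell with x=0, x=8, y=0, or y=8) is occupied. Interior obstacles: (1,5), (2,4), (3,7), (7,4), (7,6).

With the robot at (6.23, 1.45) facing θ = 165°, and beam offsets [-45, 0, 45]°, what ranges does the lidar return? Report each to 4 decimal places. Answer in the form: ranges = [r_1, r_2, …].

ranges = [6.4086, 5.4145, 0.9000]

beam 1: φ=-45°, α=120°
  cosα=-0.5000 sinα=0.8660 | (6,1) | tMaxX 0.4600 tMaxY 0.6351 | tΔX 2.0000 tΔY 1.1547
    t=0.4600 [x] (5,1)
    t=0.6351 [y] (5,2)
    t=1.7898 [y] (5,3)
    t=2.4600 [x] (4,3)
    t=2.9445 [y] (4,4)
    t=4.0992 [y] (4,5)
    t=4.4600 [x] (3,5)
    t=5.2539 [y] (3,6)
    t=6.4086 [y] (3,7) — stop
  → r_1 = 6.4086
beam 2: φ=0°, α=165°
  cosα=-0.9659 sinα=0.2588 | (6,1) | tMaxX 0.2381 tMaxY 2.1250 | tΔX 1.0353 tΔY 3.8637
    t=0.2381 [x] (5,1)
    t=1.2734 [x] (4,1)
    t=2.1250 [y] (4,2)
    t=2.3087 [x] (3,2)
    t=3.3439 [x] (2,2)
    t=4.3792 [x] (1,2)
    t=5.4145 [x] (0,2) — stop
  → r_2 = 5.4145
beam 3: φ=45°, α=210°
  cosα=-0.8660 sinα=-0.5000 | (6,1) | tMaxX 0.2656 tMaxY 0.9000 | tΔX 1.1547 tΔY 2.0000
    t=0.2656 [x] (5,1)
    t=0.9000 [y] (5,0) — stop
  → r_3 = 0.9000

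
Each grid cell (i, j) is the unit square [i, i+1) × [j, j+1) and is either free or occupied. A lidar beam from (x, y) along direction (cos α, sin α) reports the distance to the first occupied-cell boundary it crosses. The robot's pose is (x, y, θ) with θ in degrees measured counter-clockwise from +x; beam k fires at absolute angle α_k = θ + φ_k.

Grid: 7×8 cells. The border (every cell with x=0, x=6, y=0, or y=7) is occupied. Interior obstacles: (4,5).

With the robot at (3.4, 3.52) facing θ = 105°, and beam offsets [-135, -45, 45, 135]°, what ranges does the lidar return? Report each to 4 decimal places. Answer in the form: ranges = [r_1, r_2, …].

ranges = [3.0022, 1.7090, 2.7713, 2.9098]

beam 1: φ=-135°, α=330°
  dir = (cos 330°, sin 330°) = (0.8660, -0.5000); from cell (3,3)
  next x-line at t=0.6928, next y-line at t=1.0400; Δt_x=1.1547, Δt_y=2.0000
    x: enter (4,3) at t=0.6928
    y: enter (4,2) at t=1.0400
    x: enter (5,2) at t=1.8475
    x: enter (6,2) at t=3.0022 ← occupied
  → r_1 = 3.0022
beam 2: φ=-45°, α=60°
  dir = (cos 60°, sin 60°) = (0.5000, 0.8660); from cell (3,3)
  next x-line at t=1.2000, next y-line at t=0.5543; Δt_x=2.0000, Δt_y=1.1547
    y: enter (3,4) at t=0.5543
    x: enter (4,4) at t=1.2000
    y: enter (4,5) at t=1.7090 ← occupied
  → r_2 = 1.7090
beam 3: φ=45°, α=150°
  dir = (cos 150°, sin 150°) = (-0.8660, 0.5000); from cell (3,3)
  next x-line at t=0.4619, next y-line at t=0.9600; Δt_x=1.1547, Δt_y=2.0000
    x: enter (2,3) at t=0.4619
    y: enter (2,4) at t=0.9600
    x: enter (1,4) at t=1.6166
    x: enter (0,4) at t=2.7713 ← occupied
  → r_3 = 2.7713
beam 4: φ=135°, α=240°
  dir = (cos 240°, sin 240°) = (-0.5000, -0.8660); from cell (3,3)
  next x-line at t=0.8000, next y-line at t=0.6004; Δt_x=2.0000, Δt_y=1.1547
    y: enter (3,2) at t=0.6004
    x: enter (2,2) at t=0.8000
    y: enter (2,1) at t=1.7551
    x: enter (1,1) at t=2.8000
    y: enter (1,0) at t=2.9098 ← occupied
  → r_4 = 2.9098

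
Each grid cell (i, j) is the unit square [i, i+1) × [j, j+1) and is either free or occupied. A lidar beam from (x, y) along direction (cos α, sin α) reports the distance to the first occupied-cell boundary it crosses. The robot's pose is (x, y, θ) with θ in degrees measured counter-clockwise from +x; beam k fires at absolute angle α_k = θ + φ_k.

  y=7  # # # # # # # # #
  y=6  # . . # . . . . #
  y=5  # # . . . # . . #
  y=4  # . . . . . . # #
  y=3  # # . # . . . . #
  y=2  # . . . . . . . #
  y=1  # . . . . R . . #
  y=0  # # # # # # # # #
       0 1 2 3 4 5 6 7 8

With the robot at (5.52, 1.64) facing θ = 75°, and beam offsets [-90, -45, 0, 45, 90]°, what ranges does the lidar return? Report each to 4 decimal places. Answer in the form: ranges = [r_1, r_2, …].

beam 1: φ=-90°, α=345°
  direction (0.9659, -0.2588); cell (5,1); t to first gridline: x 0.4969, y 2.4728 (then +1.0353 / +3.8637)
    (6,1) via x @ 0.4969
    (7,1) via x @ 1.5322
    (7,0) via y @ 2.4728  # hit
  → r_1 = 2.4728
beam 2: φ=-45°, α=30°
  direction (0.8660, 0.5000); cell (5,1); t to first gridline: x 0.5543, y 0.7200 (then +1.1547 / +2.0000)
    (6,1) via x @ 0.5543
    (6,2) via y @ 0.7200
    (7,2) via x @ 1.7090
    (7,3) via y @ 2.7200
    (8,3) via x @ 2.8637  # hit
  → r_2 = 2.8637
beam 3: φ=0°, α=75°
  direction (0.2588, 0.9659); cell (5,1); t to first gridline: x 1.8546, y 0.3727 (then +3.8637 / +1.0353)
    (5,2) via y @ 0.3727
    (5,3) via y @ 1.4080
    (6,3) via x @ 1.8546
    (6,4) via y @ 2.4433
    (6,5) via y @ 3.4785
    (6,6) via y @ 4.5138
    (6,7) via y @ 5.5491  # hit
  → r_3 = 5.5491
beam 4: φ=45°, α=120°
  direction (-0.5000, 0.8660); cell (5,1); t to first gridline: x 1.0400, y 0.4157 (then +2.0000 / +1.1547)
    (5,2) via y @ 0.4157
    (4,2) via x @ 1.0400
    (4,3) via y @ 1.5704
    (4,4) via y @ 2.7251
    (3,4) via x @ 3.0400
    (3,5) via y @ 3.8798
    (3,6) via y @ 5.0345  # hit
  → r_4 = 5.0345
beam 5: φ=90°, α=165°
  direction (-0.9659, 0.2588); cell (5,1); t to first gridline: x 0.5383, y 1.3909 (then +1.0353 / +3.8637)
    (4,1) via x @ 0.5383
    (4,2) via y @ 1.3909
    (3,2) via x @ 1.5736
    (2,2) via x @ 2.6089
    (1,2) via x @ 3.6442
    (0,2) via x @ 4.6794  # hit
  → r_5 = 4.6794

ranges = [2.4728, 2.8637, 5.5491, 5.0345, 4.6794]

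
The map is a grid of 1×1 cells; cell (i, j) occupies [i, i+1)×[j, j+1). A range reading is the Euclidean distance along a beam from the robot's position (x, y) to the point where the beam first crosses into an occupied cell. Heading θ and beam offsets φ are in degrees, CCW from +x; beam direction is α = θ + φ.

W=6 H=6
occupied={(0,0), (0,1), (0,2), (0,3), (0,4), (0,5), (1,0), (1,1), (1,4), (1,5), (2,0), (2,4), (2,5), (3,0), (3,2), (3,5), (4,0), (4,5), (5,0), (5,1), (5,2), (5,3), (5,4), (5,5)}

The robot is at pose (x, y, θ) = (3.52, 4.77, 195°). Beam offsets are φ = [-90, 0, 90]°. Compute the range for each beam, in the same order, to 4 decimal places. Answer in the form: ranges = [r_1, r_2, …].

beam 1: φ=-90°, α=105°
  cosα=-0.2588 sinα=0.9659 | (3,4) | tMaxX 2.0091 tMaxY 0.2381 | tΔX 3.8637 tΔY 1.0353
    t=0.2381 [y] (3,5) — stop
  → r_1 = 0.2381
beam 2: φ=0°, α=195°
  cosα=-0.9659 sinα=-0.2588 | (3,4) | tMaxX 0.5383 tMaxY 2.9751 | tΔX 1.0353 tΔY 3.8637
    t=0.5383 [x] (2,4) — stop
  → r_2 = 0.5383
beam 3: φ=90°, α=285°
  cosα=0.2588 sinα=-0.9659 | (3,4) | tMaxX 1.8546 tMaxY 0.7972 | tΔX 3.8637 tΔY 1.0353
    t=0.7972 [y] (3,3)
    t=1.8324 [y] (3,2) — stop
  → r_3 = 1.8324

ranges = [0.2381, 0.5383, 1.8324]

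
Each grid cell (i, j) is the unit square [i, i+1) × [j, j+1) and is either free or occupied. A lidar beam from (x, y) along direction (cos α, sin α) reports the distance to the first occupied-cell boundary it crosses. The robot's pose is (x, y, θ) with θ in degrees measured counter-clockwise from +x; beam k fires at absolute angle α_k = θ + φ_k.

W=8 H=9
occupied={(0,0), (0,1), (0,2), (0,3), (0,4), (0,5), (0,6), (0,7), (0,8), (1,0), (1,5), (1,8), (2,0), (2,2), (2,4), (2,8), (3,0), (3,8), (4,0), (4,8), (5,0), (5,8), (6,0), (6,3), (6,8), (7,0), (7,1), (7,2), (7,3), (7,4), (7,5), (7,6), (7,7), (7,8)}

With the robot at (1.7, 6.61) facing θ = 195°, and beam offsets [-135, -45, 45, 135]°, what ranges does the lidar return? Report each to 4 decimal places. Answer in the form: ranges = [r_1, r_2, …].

ranges = [1.6050, 0.8083, 0.7044, 5.2200]

beam 1: φ=-135°, α=60°
  dir = (cos 60°, sin 60°) = (0.5000, 0.8660); from cell (1,6)
  next x-line at t=0.6000, next y-line at t=0.4503; Δt_x=2.0000, Δt_y=1.1547
    y: enter (1,7) at t=0.4503
    x: enter (2,7) at t=0.6000
    y: enter (2,8) at t=1.6050 ← occupied
  → r_1 = 1.6050
beam 2: φ=-45°, α=150°
  dir = (cos 150°, sin 150°) = (-0.8660, 0.5000); from cell (1,6)
  next x-line at t=0.8083, next y-line at t=0.7800; Δt_x=1.1547, Δt_y=2.0000
    y: enter (1,7) at t=0.7800
    x: enter (0,7) at t=0.8083 ← occupied
  → r_2 = 0.8083
beam 3: φ=45°, α=240°
  dir = (cos 240°, sin 240°) = (-0.5000, -0.8660); from cell (1,6)
  next x-line at t=1.4000, next y-line at t=0.7044; Δt_x=2.0000, Δt_y=1.1547
    y: enter (1,5) at t=0.7044 ← occupied
  → r_3 = 0.7044
beam 4: φ=135°, α=330°
  dir = (cos 330°, sin 330°) = (0.8660, -0.5000); from cell (1,6)
  next x-line at t=0.3464, next y-line at t=1.2200; Δt_x=1.1547, Δt_y=2.0000
    x: enter (2,6) at t=0.3464
    y: enter (2,5) at t=1.2200
    x: enter (3,5) at t=1.5011
    x: enter (4,5) at t=2.6558
    y: enter (4,4) at t=3.2200
    x: enter (5,4) at t=3.8105
    x: enter (6,4) at t=4.9652
    y: enter (6,3) at t=5.2200 ← occupied
  → r_4 = 5.2200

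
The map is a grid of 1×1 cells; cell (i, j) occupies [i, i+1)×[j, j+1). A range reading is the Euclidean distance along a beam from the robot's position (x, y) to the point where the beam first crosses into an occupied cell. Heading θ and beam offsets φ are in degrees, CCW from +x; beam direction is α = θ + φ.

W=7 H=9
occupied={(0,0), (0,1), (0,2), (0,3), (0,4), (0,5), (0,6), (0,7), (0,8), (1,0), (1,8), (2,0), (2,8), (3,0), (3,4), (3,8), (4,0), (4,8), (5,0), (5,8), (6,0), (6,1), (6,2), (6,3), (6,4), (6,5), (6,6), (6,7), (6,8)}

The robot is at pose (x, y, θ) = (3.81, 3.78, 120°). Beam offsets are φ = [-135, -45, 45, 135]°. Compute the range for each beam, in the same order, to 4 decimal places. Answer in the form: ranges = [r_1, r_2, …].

ranges = [2.2673, 0.2278, 2.9091, 2.8781]

beam 1: φ=-135°, α=345°
  cosα=0.9659 sinα=-0.2588 | (3,3) | tMaxX 0.1967 tMaxY 3.0137 | tΔX 1.0353 tΔY 3.8637
    t=0.1967 [x] (4,3)
    t=1.2320 [x] (5,3)
    t=2.2673 [x] (6,3) — stop
  → r_1 = 2.2673
beam 2: φ=-45°, α=75°
  cosα=0.2588 sinα=0.9659 | (3,3) | tMaxX 0.7341 tMaxY 0.2278 | tΔX 3.8637 tΔY 1.0353
    t=0.2278 [y] (3,4) — stop
  → r_2 = 0.2278
beam 3: φ=45°, α=165°
  cosα=-0.9659 sinα=0.2588 | (3,3) | tMaxX 0.8386 tMaxY 0.8500 | tΔX 1.0353 tΔY 3.8637
    t=0.8386 [x] (2,3)
    t=0.8500 [y] (2,4)
    t=1.8738 [x] (1,4)
    t=2.9091 [x] (0,4) — stop
  → r_3 = 2.9091
beam 4: φ=135°, α=255°
  cosα=-0.2588 sinα=-0.9659 | (3,3) | tMaxX 3.1296 tMaxY 0.8075 | tΔX 3.8637 tΔY 1.0353
    t=0.8075 [y] (3,2)
    t=1.8428 [y] (3,1)
    t=2.8781 [y] (3,0) — stop
  → r_4 = 2.8781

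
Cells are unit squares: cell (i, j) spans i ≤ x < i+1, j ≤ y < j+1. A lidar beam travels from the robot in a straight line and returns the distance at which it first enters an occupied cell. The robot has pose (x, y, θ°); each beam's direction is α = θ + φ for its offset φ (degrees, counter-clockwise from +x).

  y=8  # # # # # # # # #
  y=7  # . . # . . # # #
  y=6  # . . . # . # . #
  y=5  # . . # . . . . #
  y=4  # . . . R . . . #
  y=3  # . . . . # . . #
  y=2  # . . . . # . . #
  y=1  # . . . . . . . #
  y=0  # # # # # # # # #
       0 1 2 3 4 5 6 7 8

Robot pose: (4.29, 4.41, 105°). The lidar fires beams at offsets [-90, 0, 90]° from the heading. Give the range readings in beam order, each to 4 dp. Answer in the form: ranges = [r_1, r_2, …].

beam 1: φ=-90°, α=15°
  cosα=0.9659 sinα=0.2588 | (4,4) | tMaxX 0.7350 tMaxY 2.2796 | tΔX 1.0353 tΔY 3.8637
    t=0.7350 [x] (5,4)
    t=1.7703 [x] (6,4)
    t=2.2796 [y] (6,5)
    t=2.8056 [x] (7,5)
    t=3.8409 [x] (8,5) — stop
  → r_1 = 3.8409
beam 2: φ=0°, α=105°
  cosα=-0.2588 sinα=0.9659 | (4,4) | tMaxX 1.1205 tMaxY 0.6108 | tΔX 3.8637 tΔY 1.0353
    t=0.6108 [y] (4,5)
    t=1.1205 [x] (3,5) — stop
  → r_2 = 1.1205
beam 3: φ=90°, α=195°
  cosα=-0.9659 sinα=-0.2588 | (4,4) | tMaxX 0.3002 tMaxY 1.5841 | tΔX 1.0353 tΔY 3.8637
    t=0.3002 [x] (3,4)
    t=1.3355 [x] (2,4)
    t=1.5841 [y] (2,3)
    t=2.3708 [x] (1,3)
    t=3.4061 [x] (0,3) — stop
  → r_3 = 3.4061

ranges = [3.8409, 1.1205, 3.4061]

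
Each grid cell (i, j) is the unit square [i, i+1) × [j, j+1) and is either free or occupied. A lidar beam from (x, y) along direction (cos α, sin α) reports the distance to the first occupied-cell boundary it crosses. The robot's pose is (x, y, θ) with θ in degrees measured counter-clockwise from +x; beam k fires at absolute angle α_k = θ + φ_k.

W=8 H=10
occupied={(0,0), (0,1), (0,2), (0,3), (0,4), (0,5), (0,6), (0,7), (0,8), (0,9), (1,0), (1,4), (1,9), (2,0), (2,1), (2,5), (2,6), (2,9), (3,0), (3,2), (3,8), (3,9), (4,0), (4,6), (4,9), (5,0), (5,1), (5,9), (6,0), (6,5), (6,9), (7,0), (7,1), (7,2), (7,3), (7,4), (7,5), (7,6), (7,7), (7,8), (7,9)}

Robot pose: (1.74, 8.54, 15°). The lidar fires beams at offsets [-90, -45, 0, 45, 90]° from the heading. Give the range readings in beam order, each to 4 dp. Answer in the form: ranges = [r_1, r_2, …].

beam 1: φ=-90°, α=285°
  cosα=0.2588 sinα=-0.9659 | (1,8) | tMaxX 1.0046 tMaxY 0.5590 | tΔX 3.8637 tΔY 1.0353
    t=0.5590 [y] (1,7)
    t=1.0046 [x] (2,7)
    t=1.5943 [y] (2,6) — stop
  → r_1 = 1.5943
beam 2: φ=-45°, α=330°
  cosα=0.8660 sinα=-0.5000 | (1,8) | tMaxX 0.3002 tMaxY 1.0800 | tΔX 1.1547 tΔY 2.0000
    t=0.3002 [x] (2,8)
    t=1.0800 [y] (2,7)
    t=1.4549 [x] (3,7)
    t=2.6096 [x] (4,7)
    t=3.0800 [y] (4,6) — stop
  → r_2 = 3.0800
beam 3: φ=0°, α=15°
  cosα=0.9659 sinα=0.2588 | (1,8) | tMaxX 0.2692 tMaxY 1.7773 | tΔX 1.0353 tΔY 3.8637
    t=0.2692 [x] (2,8)
    t=1.3044 [x] (3,8) — stop
  → r_3 = 1.3044
beam 4: φ=45°, α=60°
  cosα=0.5000 sinα=0.8660 | (1,8) | tMaxX 0.5200 tMaxY 0.5312 | tΔX 2.0000 tΔY 1.1547
    t=0.5200 [x] (2,8)
    t=0.5312 [y] (2,9) — stop
  → r_4 = 0.5312
beam 5: φ=90°, α=105°
  cosα=-0.2588 sinα=0.9659 | (1,8) | tMaxX 2.8591 tMaxY 0.4762 | tΔX 3.8637 tΔY 1.0353
    t=0.4762 [y] (1,9) — stop
  → r_5 = 0.4762

ranges = [1.5943, 3.0800, 1.3044, 0.5312, 0.4762]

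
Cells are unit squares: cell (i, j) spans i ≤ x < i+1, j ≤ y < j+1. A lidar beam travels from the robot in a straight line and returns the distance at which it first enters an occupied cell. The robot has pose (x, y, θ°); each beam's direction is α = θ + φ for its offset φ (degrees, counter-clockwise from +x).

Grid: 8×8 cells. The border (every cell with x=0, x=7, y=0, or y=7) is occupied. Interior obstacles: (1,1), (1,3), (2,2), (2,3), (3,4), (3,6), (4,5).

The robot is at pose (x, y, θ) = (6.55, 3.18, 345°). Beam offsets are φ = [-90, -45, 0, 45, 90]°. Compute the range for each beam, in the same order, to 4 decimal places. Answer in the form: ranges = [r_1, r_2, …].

beam 1: φ=-90°, α=255°
  d=(-0.2588,-0.9659)  start (6,3)  tX=2.1250 tY=0.1863  stride 1/|dx|=3.8637 1/|dy|=1.0353
    cross y-line → (6,2), t=0.1863
    cross y-line → (6,1), t=1.2216
    cross x-line → (5,1), t=2.1250
    cross y-line → (5,0), t=2.2569 (wall)
  → r_1 = 2.2569
beam 2: φ=-45°, α=300°
  d=(0.5000,-0.8660)  start (6,3)  tX=0.9000 tY=0.2078  stride 1/|dx|=2.0000 1/|dy|=1.1547
    cross y-line → (6,2), t=0.2078
    cross x-line → (7,2), t=0.9000 (wall)
  → r_2 = 0.9000
beam 3: φ=0°, α=345°
  d=(0.9659,-0.2588)  start (6,3)  tX=0.4659 tY=0.6955  stride 1/|dx|=1.0353 1/|dy|=3.8637
    cross x-line → (7,3), t=0.4659 (wall)
  → r_3 = 0.4659
beam 4: φ=45°, α=30°
  d=(0.8660,0.5000)  start (6,3)  tX=0.5196 tY=1.6400  stride 1/|dx|=1.1547 1/|dy|=2.0000
    cross x-line → (7,3), t=0.5196 (wall)
  → r_4 = 0.5196
beam 5: φ=90°, α=75°
  d=(0.2588,0.9659)  start (6,3)  tX=1.7387 tY=0.8489  stride 1/|dx|=3.8637 1/|dy|=1.0353
    cross y-line → (6,4), t=0.8489
    cross x-line → (7,4), t=1.7387 (wall)
  → r_5 = 1.7387

ranges = [2.2569, 0.9000, 0.4659, 0.5196, 1.7387]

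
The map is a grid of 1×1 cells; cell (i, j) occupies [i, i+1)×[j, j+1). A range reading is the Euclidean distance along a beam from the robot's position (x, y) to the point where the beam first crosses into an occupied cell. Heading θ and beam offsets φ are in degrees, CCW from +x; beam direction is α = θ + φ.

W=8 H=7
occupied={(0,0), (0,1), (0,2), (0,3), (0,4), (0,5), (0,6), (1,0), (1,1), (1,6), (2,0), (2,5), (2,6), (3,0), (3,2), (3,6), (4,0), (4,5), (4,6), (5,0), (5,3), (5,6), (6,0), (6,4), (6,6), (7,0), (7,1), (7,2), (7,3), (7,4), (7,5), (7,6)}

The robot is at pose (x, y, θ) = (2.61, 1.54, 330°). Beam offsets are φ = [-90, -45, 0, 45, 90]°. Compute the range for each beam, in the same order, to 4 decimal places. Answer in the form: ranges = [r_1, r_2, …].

ranges = [0.6235, 0.5590, 1.0800, 4.5449, 0.7800]

beam 1: φ=-90°, α=240°
  dir = (cos 240°, sin 240°) = (-0.5000, -0.8660); from cell (2,1)
  next x-line at t=1.2200, next y-line at t=0.6235; Δt_x=2.0000, Δt_y=1.1547
    y: enter (2,0) at t=0.6235 ← occupied
  → r_1 = 0.6235
beam 2: φ=-45°, α=285°
  dir = (cos 285°, sin 285°) = (0.2588, -0.9659); from cell (2,1)
  next x-line at t=1.5068, next y-line at t=0.5590; Δt_x=3.8637, Δt_y=1.0353
    y: enter (2,0) at t=0.5590 ← occupied
  → r_2 = 0.5590
beam 3: φ=0°, α=330°
  dir = (cos 330°, sin 330°) = (0.8660, -0.5000); from cell (2,1)
  next x-line at t=0.4503, next y-line at t=1.0800; Δt_x=1.1547, Δt_y=2.0000
    x: enter (3,1) at t=0.4503
    y: enter (3,0) at t=1.0800 ← occupied
  → r_3 = 1.0800
beam 4: φ=45°, α=15°
  dir = (cos 15°, sin 15°) = (0.9659, 0.2588); from cell (2,1)
  next x-line at t=0.4038, next y-line at t=1.7773; Δt_x=1.0353, Δt_y=3.8637
    x: enter (3,1) at t=0.4038
    x: enter (4,1) at t=1.4390
    y: enter (4,2) at t=1.7773
    x: enter (5,2) at t=2.4743
    x: enter (6,2) at t=3.5096
    x: enter (7,2) at t=4.5449 ← occupied
  → r_4 = 4.5449
beam 5: φ=90°, α=60°
  dir = (cos 60°, sin 60°) = (0.5000, 0.8660); from cell (2,1)
  next x-line at t=0.7800, next y-line at t=0.5312; Δt_x=2.0000, Δt_y=1.1547
    y: enter (2,2) at t=0.5312
    x: enter (3,2) at t=0.7800 ← occupied
  → r_5 = 0.7800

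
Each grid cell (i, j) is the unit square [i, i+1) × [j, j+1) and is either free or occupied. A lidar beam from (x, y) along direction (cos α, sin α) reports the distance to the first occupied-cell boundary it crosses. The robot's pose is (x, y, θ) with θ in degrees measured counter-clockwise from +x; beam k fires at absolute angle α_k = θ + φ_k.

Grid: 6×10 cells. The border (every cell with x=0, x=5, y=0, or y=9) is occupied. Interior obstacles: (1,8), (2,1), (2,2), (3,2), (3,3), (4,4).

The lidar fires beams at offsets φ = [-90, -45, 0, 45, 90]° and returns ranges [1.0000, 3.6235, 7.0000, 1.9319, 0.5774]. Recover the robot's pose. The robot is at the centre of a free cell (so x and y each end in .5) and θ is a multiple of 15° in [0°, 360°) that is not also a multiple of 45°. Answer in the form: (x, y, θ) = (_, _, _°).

(x, y, θ) = (4.5, 8.5, 240°)

Enumerate (i+0.5, j+0.5, θ) over the 26 free cells and 16 admissible headings. For each, cast all 5 beams and compare to the given ranges.
  (2.5, 3.5, 15°): beam 1 = 0.5176 ≠ 1.0000 ✗
  (1.5, 7.5, 195°): beam 1 = 0.5176 ≠ 1.0000 ✗
  (2.5, 7.5, 285°): beam 1 = 1.5529 ≠ 1.0000 ✗
  (3.5, 4.5, 105°): beam 1 = 0.5176 ≠ 1.0000 ✗
  …
  (4.5, 8.5, 240°): r_1=1.0000, r_2=3.6235, r_3=7.0000, r_4=1.9319, r_5=0.5774 — all match ✓
No second candidate reproduces the full scan.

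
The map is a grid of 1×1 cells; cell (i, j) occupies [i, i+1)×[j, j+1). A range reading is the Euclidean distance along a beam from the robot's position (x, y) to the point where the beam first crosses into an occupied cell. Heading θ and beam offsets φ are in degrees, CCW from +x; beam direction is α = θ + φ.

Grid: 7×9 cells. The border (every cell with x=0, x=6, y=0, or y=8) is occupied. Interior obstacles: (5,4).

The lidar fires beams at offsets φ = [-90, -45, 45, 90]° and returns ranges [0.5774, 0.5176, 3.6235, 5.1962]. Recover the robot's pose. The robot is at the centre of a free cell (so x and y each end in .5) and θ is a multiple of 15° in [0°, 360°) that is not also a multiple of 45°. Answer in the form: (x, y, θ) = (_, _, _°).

The pose lattice has 34·16 = 544 candidates. Test each by forward raycasting.
  (5.5, 2.5, 300°): beam 1 = 3.0000 ≠ 0.5774 ✗
  (2.5, 2.5, 165°): beam 1 = 5.6940 ≠ 0.5774 ✗
  (2.5, 5.5, 210°): beam 1 = 2.8868 ≠ 0.5774 ✗
  (4.5, 2.5, 105°): beam 1 = 1.5529 ≠ 0.5774 ✗
  (1.5, 3.5, 285°): beam 1 = 0.5176 ≠ 0.5774 ✗
  …
  (1.5, 4.5, 240°): r_1=0.5774, r_2=0.5176, r_3=3.6235, r_4=5.1962 — all match ✓
No second candidate reproduces the full scan.

(x, y, θ) = (1.5, 4.5, 240°)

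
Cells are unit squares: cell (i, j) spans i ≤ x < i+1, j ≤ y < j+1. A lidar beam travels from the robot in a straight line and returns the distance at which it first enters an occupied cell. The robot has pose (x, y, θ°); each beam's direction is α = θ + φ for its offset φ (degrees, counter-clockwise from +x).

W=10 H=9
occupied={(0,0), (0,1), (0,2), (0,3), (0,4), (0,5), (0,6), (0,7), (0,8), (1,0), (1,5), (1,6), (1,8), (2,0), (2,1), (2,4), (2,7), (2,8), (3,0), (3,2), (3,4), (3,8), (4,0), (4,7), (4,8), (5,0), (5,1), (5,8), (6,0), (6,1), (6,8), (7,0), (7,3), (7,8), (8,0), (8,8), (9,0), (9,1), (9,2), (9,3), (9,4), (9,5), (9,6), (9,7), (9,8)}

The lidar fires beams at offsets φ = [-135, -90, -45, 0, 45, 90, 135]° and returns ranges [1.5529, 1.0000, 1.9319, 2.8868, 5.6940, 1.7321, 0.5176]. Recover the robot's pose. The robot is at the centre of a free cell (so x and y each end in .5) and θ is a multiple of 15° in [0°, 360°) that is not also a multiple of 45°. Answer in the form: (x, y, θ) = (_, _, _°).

(x, y, θ) = (4.5, 2.5, 30°)

The pose lattice has 45·16 = 720 candidates. Test each by forward raycasting.
  (7.5, 2.5, 75°): beam 1 = 1.7321 ≠ 1.5529 ✗
  (2.5, 6.5, 105°): beam 1 = 5.1962 ≠ 1.5529 ✗
  (5.5, 5.5, 75°): beam 1 = 5.1962 ≠ 1.5529 ✗
  (7.5, 5.5, 285°): beam 1 = 3.0000 ≠ 1.5529 ✗
  …
  (4.5, 2.5, 30°): r_1=1.5529, r_2=1.0000, r_3=1.9319, r_4=2.8868, r_5=5.6940, r_6=1.7321, r_7=0.5176 — all match ✓
Unique over the lattice → pose = (4.5, 2.5, 30°).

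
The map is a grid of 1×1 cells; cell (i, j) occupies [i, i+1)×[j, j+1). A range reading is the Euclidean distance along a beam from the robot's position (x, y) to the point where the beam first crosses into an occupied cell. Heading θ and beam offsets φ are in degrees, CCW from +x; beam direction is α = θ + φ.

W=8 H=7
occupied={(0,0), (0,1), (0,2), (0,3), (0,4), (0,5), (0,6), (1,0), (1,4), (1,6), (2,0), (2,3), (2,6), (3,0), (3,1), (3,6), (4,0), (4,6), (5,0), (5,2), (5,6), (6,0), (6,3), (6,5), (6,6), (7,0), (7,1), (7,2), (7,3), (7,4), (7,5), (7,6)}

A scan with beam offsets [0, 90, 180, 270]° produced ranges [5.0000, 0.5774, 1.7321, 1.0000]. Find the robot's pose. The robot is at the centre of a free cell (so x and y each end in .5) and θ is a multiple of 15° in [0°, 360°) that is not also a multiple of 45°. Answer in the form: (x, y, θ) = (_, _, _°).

The pose lattice has 24·16 = 384 candidates. Test each by forward raycasting.
  (6.5, 2.5, 120°): beam 1 = 0.5774 ≠ 5.0000 ✗
  (1.5, 2.5, 345°): beam 1 = 1.9319 ≠ 5.0000 ✗
  (6.5, 1.5, 30°): beam 1 = 0.5774 ≠ 5.0000 ✗
  (1.5, 3.5, 195°): beam 1 = 0.5176 ≠ 5.0000 ✗
  …
  (2.5, 2.5, 30°): r_1=5.0000, r_2=0.5774, r_3=1.7321, r_4=1.0000 — all match ✓
Unique over the lattice → pose = (2.5, 2.5, 30°).

(x, y, θ) = (2.5, 2.5, 30°)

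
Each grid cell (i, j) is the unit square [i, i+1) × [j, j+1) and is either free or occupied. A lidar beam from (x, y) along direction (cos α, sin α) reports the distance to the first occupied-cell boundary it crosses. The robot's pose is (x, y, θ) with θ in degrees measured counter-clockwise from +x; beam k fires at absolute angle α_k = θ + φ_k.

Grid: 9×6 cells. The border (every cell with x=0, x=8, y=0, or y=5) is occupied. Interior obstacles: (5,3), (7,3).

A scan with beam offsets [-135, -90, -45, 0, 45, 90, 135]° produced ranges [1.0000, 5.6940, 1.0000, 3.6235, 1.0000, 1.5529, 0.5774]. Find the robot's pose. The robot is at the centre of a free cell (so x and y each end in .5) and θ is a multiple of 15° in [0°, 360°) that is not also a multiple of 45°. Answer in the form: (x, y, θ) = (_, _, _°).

Enumerate (i+0.5, j+0.5, θ) over the 26 free cells and 16 admissible headings. For each, cast all 7 beams and compare to the given ranges.
  (3.5, 2.5, 210°): beam 1 = 2.5882 ≠ 1.0000 ✗
  (5.5, 1.5, 15°): beam 1 = 0.5774 ≠ 1.0000 ✗
  (1.5, 1.5, 30°): beam 1 = 0.5176 ≠ 1.0000 ✗
  …
  (6.5, 4.5, 285°): r_1=1.0000, r_2=5.6940, r_3=1.0000, r_4=3.6235, r_5=1.0000, r_6=1.5529, r_7=0.5774 — all match ✓
Unique over the lattice → pose = (6.5, 4.5, 285°).

(x, y, θ) = (6.5, 4.5, 285°)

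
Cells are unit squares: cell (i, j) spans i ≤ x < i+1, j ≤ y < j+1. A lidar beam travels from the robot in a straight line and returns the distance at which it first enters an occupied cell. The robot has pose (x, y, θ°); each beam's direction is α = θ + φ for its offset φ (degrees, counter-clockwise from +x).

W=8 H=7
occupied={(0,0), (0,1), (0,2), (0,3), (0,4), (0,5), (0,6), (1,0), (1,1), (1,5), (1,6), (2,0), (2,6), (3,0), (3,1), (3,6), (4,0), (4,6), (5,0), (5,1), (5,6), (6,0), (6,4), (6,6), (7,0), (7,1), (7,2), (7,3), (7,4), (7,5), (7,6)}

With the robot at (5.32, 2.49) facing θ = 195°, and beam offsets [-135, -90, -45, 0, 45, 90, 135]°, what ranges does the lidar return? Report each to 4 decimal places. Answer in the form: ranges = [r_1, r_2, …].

beam 1: φ=-135°, α=60°
  dir = (cos 60°, sin 60°) = (0.5000, 0.8660); from cell (5,2)
  next x-line at t=1.3600, next y-line at t=0.5889; Δt_x=2.0000, Δt_y=1.1547
    y: enter (5,3) at t=0.5889
    x: enter (6,3) at t=1.3600
    y: enter (6,4) at t=1.7436 ← occupied
  → r_1 = 1.7436
beam 2: φ=-90°, α=105°
  dir = (cos 105°, sin 105°) = (-0.2588, 0.9659); from cell (5,2)
  next x-line at t=1.2364, next y-line at t=0.5280; Δt_x=3.8637, Δt_y=1.0353
    y: enter (5,3) at t=0.5280
    x: enter (4,3) at t=1.2364
    y: enter (4,4) at t=1.5633
    y: enter (4,5) at t=2.5985
    y: enter (4,6) at t=3.6338 ← occupied
  → r_2 = 3.6338
beam 3: φ=-45°, α=150°
  dir = (cos 150°, sin 150°) = (-0.8660, 0.5000); from cell (5,2)
  next x-line at t=0.3695, next y-line at t=1.0200; Δt_x=1.1547, Δt_y=2.0000
    x: enter (4,2) at t=0.3695
    y: enter (4,3) at t=1.0200
    x: enter (3,3) at t=1.5242
    x: enter (2,3) at t=2.6789
    y: enter (2,4) at t=3.0200
    x: enter (1,4) at t=3.8336
    x: enter (0,4) at t=4.9883 ← occupied
  → r_3 = 4.9883
beam 4: φ=0°, α=195°
  dir = (cos 195°, sin 195°) = (-0.9659, -0.2588); from cell (5,2)
  next x-line at t=0.3313, next y-line at t=1.8932; Δt_x=1.0353, Δt_y=3.8637
    x: enter (4,2) at t=0.3313
    x: enter (3,2) at t=1.3666
    y: enter (3,1) at t=1.8932 ← occupied
  → r_4 = 1.8932
beam 5: φ=45°, α=240°
  dir = (cos 240°, sin 240°) = (-0.5000, -0.8660); from cell (5,2)
  next x-line at t=0.6400, next y-line at t=0.5658; Δt_x=2.0000, Δt_y=1.1547
    y: enter (5,1) at t=0.5658 ← occupied
  → r_5 = 0.5658
beam 6: φ=90°, α=285°
  dir = (cos 285°, sin 285°) = (0.2588, -0.9659); from cell (5,2)
  next x-line at t=2.6273, next y-line at t=0.5073; Δt_x=3.8637, Δt_y=1.0353
    y: enter (5,1) at t=0.5073 ← occupied
  → r_6 = 0.5073
beam 7: φ=135°, α=330°
  dir = (cos 330°, sin 330°) = (0.8660, -0.5000); from cell (5,2)
  next x-line at t=0.7852, next y-line at t=0.9800; Δt_x=1.1547, Δt_y=2.0000
    x: enter (6,2) at t=0.7852
    y: enter (6,1) at t=0.9800
    x: enter (7,1) at t=1.9399 ← occupied
  → r_7 = 1.9399

ranges = [1.7436, 3.6338, 4.9883, 1.8932, 0.5658, 0.5073, 1.9399]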